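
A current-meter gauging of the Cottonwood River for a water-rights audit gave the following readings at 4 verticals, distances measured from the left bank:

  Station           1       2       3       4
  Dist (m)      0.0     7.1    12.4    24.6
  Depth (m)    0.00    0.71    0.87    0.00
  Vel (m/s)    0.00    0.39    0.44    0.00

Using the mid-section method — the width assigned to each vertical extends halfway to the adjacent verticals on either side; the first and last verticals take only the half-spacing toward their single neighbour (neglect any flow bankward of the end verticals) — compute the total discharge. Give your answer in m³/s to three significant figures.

w_2 = (12.4 − 0.0)/2 = 6.2 m; q_2 = 0.39 × 0.71 × 6.2 = 1.717 m³/s
w_3 = (24.6 − 7.1)/2 = 8.75 m; q_3 = 0.44 × 0.87 × 8.75 = 3.350 m³/s
Stations 1, 4 contribute zero (depth or velocity is 0).
Q = Σ qᵢ = 5.066 m³/s

5.07 m³/s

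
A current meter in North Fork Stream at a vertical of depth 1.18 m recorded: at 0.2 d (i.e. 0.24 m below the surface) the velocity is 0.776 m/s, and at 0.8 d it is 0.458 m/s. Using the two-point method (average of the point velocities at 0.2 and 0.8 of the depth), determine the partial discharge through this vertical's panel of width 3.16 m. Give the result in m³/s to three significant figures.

2.30 m³/s

v̄ = (0.776 + 0.458) / 2 = 0.6170 m/s
q = v̄ × d × w = 0.6170 × 1.18 × 3.16 = 2.301 m³/s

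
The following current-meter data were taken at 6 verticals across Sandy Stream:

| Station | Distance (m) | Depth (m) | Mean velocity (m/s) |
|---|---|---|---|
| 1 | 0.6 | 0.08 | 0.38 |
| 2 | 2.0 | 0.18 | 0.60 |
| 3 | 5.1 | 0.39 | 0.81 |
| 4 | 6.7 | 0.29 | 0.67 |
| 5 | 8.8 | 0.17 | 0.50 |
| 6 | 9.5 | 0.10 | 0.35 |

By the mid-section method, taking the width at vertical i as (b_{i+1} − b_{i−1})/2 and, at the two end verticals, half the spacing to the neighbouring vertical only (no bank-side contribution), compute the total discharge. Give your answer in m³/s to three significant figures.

w_1 = (2.0 − 0.6)/2 = 0.7 m; q_1 = 0.38 × 0.08 × 0.7 = 0.02128 m³/s
w_2 = (5.1 − 0.6)/2 = 2.25 m; q_2 = 0.60 × 0.18 × 2.25 = 0.2430 m³/s
w_3 = (6.7 − 2.0)/2 = 2.35 m; q_3 = 0.81 × 0.39 × 2.35 = 0.7424 m³/s
w_4 = (8.8 − 5.1)/2 = 1.85 m; q_4 = 0.67 × 0.29 × 1.85 = 0.3595 m³/s
w_5 = (9.5 − 6.7)/2 = 1.4 m; q_5 = 0.50 × 0.17 × 1.4 = 0.1190 m³/s
w_6 = (9.5 − 8.8)/2 = 0.35 m; q_6 = 0.35 × 0.10 × 0.35 = 0.01225 m³/s
Q = Σ qᵢ = 1.497 m³/s

1.50 m³/s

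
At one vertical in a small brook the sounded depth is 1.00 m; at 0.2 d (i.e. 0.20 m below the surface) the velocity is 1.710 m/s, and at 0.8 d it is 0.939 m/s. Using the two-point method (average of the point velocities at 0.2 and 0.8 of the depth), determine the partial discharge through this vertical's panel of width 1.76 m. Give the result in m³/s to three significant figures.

2.33 m³/s

v̄ = (1.710 + 0.939) / 2 = 1.325 m/s
q = v̄ × d × w = 1.325 × 1.00 × 1.76 = 2.331 m³/s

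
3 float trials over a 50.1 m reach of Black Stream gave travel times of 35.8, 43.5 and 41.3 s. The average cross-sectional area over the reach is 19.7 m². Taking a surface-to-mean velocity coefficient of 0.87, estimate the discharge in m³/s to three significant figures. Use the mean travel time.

21.4 m³/s

t̄ = (35.8 + 43.5 + 41.3) / 3 = 40.2 s
v_surface = L / t̄ = 50.1 / 40.2 = 1.246 m/s
v_mean = 0.87 × 1.246 = 1.084 m/s
Q = A × v_mean = 19.7 × 1.084 = 21.36 m³/s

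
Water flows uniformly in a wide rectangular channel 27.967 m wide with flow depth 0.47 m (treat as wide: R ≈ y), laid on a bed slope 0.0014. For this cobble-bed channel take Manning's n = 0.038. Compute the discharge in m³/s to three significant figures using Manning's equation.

7.82 m³/s

A = b·y = 27.967 × 0.47 = 13.14 m²
Wide channel: R ≈ y = 0.47 m
Q = (1/n)·A·R^(2/3)·S^(1/2) = (1/0.038) × 13.14 × 0.4700^(2/3) × 0.0014^(1/2) = 7.824 m³/s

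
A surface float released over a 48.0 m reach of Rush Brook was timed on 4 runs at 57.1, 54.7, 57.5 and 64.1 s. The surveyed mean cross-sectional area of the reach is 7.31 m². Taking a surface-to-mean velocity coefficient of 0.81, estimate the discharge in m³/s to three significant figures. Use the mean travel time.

4.87 m³/s

t̄ = (57.1 + 54.7 + 57.5 + 64.1) / 4 = 58.35 s
v_surface = L / t̄ = 48.0 / 58.35 = 0.8226 m/s
v_mean = 0.81 × 0.8226 = 0.6663 m/s
Q = A × v_mean = 7.31 × 0.6663 = 4.871 m³/s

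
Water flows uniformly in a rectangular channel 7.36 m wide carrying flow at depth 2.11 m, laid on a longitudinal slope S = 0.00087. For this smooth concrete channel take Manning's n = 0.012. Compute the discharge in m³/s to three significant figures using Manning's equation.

A = b·y = 7.36 × 2.11 = 15.53 m²
P = b + 2y = 7.36 + 2×2.11 = 11.58 m
R = A/P = 15.53/11.58 = 1.341 m
Q = (1/n)·A·R^(2/3)·S^(1/2) = (1/0.012) × 15.53 × 1.341^(2/3) × 0.00087^(1/2) = 46.42 m³/s

46.4 m³/s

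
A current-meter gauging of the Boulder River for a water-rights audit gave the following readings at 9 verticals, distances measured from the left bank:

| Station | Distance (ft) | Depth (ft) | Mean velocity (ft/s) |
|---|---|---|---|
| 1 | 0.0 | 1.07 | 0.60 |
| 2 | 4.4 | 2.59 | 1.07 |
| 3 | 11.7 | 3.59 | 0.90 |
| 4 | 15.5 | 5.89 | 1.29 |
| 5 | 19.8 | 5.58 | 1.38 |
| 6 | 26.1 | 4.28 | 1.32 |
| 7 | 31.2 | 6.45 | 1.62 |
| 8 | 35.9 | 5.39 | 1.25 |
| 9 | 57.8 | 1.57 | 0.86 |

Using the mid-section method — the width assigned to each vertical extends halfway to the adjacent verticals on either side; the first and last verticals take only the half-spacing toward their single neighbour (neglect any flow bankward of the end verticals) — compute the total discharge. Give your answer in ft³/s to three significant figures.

295 ft³/s

w_1 = (4.4 − 0.0)/2 = 2.2 ft; q_1 = 0.60 × 1.07 × 2.2 = 1.412 ft³/s
w_2 = (11.7 − 0.0)/2 = 5.85 ft; q_2 = 1.07 × 2.59 × 5.85 = 16.21 ft³/s
w_3 = (15.5 − 4.4)/2 = 5.55 ft; q_3 = 0.90 × 3.59 × 5.55 = 17.93 ft³/s
w_4 = (19.8 − 11.7)/2 = 4.05 ft; q_4 = 1.29 × 5.89 × 4.05 = 30.77 ft³/s
w_5 = (26.1 − 15.5)/2 = 5.3 ft; q_5 = 1.38 × 5.58 × 5.3 = 40.81 ft³/s
w_6 = (31.2 − 19.8)/2 = 5.7 ft; q_6 = 1.32 × 4.28 × 5.7 = 32.20 ft³/s
w_7 = (35.9 − 26.1)/2 = 4.9 ft; q_7 = 1.62 × 6.45 × 4.9 = 51.20 ft³/s
w_8 = (57.8 − 31.2)/2 = 13.3 ft; q_8 = 1.25 × 5.39 × 13.3 = 89.61 ft³/s
w_9 = (57.8 − 35.9)/2 = 10.95 ft; q_9 = 0.86 × 1.57 × 10.95 = 14.78 ft³/s
Q = Σ qᵢ = 294.9 ft³/s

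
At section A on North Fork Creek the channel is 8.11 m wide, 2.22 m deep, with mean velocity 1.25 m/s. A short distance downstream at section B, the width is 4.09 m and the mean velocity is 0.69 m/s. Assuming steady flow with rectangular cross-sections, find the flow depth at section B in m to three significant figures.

7.97 m

Q = A₁V₁ = (8.11×2.22) × 1.25 = 22.51 m³/s
d₂ = Q/(b₂ V₂) = 22.51/(4.09×0.69) = 7.975 m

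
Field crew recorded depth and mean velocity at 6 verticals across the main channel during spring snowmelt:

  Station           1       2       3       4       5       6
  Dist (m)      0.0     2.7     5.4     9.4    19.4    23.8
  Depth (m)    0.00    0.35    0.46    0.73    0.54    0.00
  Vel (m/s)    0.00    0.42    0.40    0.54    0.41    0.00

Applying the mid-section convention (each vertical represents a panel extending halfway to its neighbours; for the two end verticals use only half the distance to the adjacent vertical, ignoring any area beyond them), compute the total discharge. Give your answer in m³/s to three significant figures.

w_2 = (5.4 − 0.0)/2 = 2.7 m; q_2 = 0.42 × 0.35 × 2.7 = 0.3969 m³/s
w_3 = (9.4 − 2.7)/2 = 3.35 m; q_3 = 0.40 × 0.46 × 3.35 = 0.6164 m³/s
w_4 = (19.4 − 5.4)/2 = 7 m; q_4 = 0.54 × 0.73 × 7 = 2.759 m³/s
w_5 = (23.8 − 9.4)/2 = 7.2 m; q_5 = 0.41 × 0.54 × 7.2 = 1.594 m³/s
Stations 1, 6 contribute zero (depth or velocity is 0).
Q = Σ qᵢ = 5.367 m³/s

5.37 m³/s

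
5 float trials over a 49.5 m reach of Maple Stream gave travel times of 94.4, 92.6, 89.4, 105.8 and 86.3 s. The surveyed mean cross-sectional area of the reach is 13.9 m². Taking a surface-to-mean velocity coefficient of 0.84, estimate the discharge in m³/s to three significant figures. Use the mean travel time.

t̄ = (94.4 + 92.6 + 89.4 + 105.8 + 86.3) / 5 = 93.7 s
v_surface = L / t̄ = 49.5 / 93.7 = 0.5283 m/s
v_mean = 0.84 × 0.5283 = 0.4438 m/s
Q = A × v_mean = 13.9 × 0.4438 = 6.168 m³/s

6.17 m³/s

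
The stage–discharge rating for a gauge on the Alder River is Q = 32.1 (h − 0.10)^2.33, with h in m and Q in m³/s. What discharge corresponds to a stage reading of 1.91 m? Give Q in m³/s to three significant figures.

Q = 32.1 × (1.91 − 0.10)^2.33 = 32.1 × 1.81^2.33 = 127.9 m³/s

128 m³/s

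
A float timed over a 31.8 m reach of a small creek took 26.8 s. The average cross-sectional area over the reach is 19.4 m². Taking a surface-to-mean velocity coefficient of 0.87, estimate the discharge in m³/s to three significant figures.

20.0 m³/s

v_surface = L / t̄ = 31.8 / 26.8 = 1.187 m/s
v_mean = 0.87 × 1.187 = 1.032 m/s
Q = A × v_mean = 19.4 × 1.032 = 20.03 m³/s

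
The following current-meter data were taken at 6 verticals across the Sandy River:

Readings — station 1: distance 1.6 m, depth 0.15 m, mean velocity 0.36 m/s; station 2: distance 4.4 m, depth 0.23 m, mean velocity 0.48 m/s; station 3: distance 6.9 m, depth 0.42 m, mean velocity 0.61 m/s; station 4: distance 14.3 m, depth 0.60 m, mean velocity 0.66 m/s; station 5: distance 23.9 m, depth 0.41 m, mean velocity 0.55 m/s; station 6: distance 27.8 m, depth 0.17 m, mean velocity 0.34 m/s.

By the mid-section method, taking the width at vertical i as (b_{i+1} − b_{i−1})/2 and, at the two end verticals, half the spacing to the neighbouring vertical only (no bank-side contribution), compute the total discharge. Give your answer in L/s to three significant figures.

6640 L/s

w_1 = (4.4 − 1.6)/2 = 1.4 m; q_1 = 0.36 × 0.15 × 1.4 = 0.07560 m³/s
w_2 = (6.9 − 1.6)/2 = 2.65 m; q_2 = 0.48 × 0.23 × 2.65 = 0.2926 m³/s
w_3 = (14.3 − 4.4)/2 = 4.95 m; q_3 = 0.61 × 0.42 × 4.95 = 1.268 m³/s
w_4 = (23.9 − 6.9)/2 = 8.5 m; q_4 = 0.66 × 0.60 × 8.5 = 3.366 m³/s
w_5 = (27.8 − 14.3)/2 = 6.75 m; q_5 = 0.55 × 0.41 × 6.75 = 1.522 m³/s
w_6 = (27.8 − 23.9)/2 = 1.95 m; q_6 = 0.34 × 0.17 × 1.95 = 0.1127 m³/s
Q = Σ qᵢ = 6.637 m³/s
= 6.637 × 1000 = 6637 L/s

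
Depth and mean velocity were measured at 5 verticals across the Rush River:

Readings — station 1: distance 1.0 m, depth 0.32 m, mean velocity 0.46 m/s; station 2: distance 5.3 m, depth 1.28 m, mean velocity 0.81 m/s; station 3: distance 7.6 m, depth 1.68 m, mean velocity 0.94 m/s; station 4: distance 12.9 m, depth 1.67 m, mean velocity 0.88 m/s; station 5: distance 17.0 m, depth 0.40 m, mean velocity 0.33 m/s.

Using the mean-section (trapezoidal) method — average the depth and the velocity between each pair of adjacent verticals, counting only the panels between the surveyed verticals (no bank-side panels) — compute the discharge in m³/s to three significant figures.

15.8 m³/s

Panel 1-2: Δb = 4.3 m, d̄ = (0.32+1.28)/2 = 0.8, v̄ = (0.46+0.81)/2 = 0.635 → q = 4.3×0.8×0.635 = 2.184 m³/s
Panel 2-3: Δb = 2.3 m, d̄ = (1.28+1.68)/2 = 1.48, v̄ = (0.81+0.94)/2 = 0.875 → q = 2.3×1.48×0.875 = 2.979 m³/s
Panel 3-4: Δb = 5.3 m, d̄ = (1.68+1.67)/2 = 1.675, v̄ = (0.94+0.88)/2 = 0.91 → q = 5.3×1.675×0.91 = 8.079 m³/s
Panel 4-5: Δb = 4.1 m, d̄ = (1.67+0.40)/2 = 1.035, v̄ = (0.88+0.33)/2 = 0.605 → q = 4.1×1.035×0.605 = 2.567 m³/s
Q = Σ q = 15.81 m³/s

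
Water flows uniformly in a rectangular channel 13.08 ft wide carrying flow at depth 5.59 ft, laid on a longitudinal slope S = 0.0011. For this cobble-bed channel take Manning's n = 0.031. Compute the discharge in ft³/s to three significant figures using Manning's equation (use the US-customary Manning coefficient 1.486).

243 ft³/s

A = b·y = 13.08 × 5.59 = 73.12 ft²
P = b + 2y = 13.08 + 2×5.59 = 24.26 ft
R = A/P = 73.12/24.26 = 3.014 ft
Q = (1.486/n)·A·R^(2/3)·S^(1/2) = (1.486/0.031) × 73.12 × 3.014^(2/3) × 0.0011^(1/2) = 242.5 ft³/s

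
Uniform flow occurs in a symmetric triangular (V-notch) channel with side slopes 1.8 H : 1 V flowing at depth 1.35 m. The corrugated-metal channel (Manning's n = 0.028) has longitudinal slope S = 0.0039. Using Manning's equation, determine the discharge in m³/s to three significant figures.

5.15 m³/s

A = z·y² = 1.8×1.35² = 3.281 m²
P = 2y√(1+z²) = 2×1.35×√(1+1.8²) = 5.560 m
R = A/P = 3.281/5.560 = 0.5901 m
Q = (1/n)·A·R^(2/3)·S^(1/2) = (1/0.028) × 3.281 × 0.5901^(2/3) × 0.0039^(1/2) = 5.147 m³/s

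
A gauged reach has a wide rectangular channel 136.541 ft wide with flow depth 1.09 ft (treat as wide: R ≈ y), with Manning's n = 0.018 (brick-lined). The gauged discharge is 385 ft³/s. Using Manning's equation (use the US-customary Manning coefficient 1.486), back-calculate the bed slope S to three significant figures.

A = b·y = 136.541 × 1.09 = 148.8 ft²
Wide channel: R ≈ y = 1.09 ft
S = (Q·n / (1.486·A·R^(2/3)))² = (385×0.018 / (1.486×148.8×1.059))² = 0.0008753

0.000875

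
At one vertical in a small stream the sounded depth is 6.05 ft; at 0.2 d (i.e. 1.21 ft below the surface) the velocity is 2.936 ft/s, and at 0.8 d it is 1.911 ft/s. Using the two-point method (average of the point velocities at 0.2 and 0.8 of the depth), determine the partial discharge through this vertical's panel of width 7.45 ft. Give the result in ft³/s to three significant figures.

v̄ = (2.936 + 1.911) / 2 = 2.424 ft/s
q = v̄ × d × w = 2.424 × 6.05 × 7.45 = 109.2 ft³/s

109 ft³/s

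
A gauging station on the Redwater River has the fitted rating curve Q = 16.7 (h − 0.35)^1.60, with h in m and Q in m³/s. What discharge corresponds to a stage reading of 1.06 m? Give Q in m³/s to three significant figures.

Q = 16.7 × (1.06 − 0.35)^1.60 = 16.7 × 0.71^1.60 = 9.655 m³/s

9.65 m³/s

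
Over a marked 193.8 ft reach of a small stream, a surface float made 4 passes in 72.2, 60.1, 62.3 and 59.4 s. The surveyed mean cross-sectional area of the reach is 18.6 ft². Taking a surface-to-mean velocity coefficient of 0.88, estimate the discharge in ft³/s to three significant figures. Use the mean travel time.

t̄ = (72.2 + 60.1 + 62.3 + 59.4) / 4 = 63.5 s
v_surface = L / t̄ = 193.8 / 63.5 = 3.052 ft/s
v_mean = 0.88 × 3.052 = 2.686 ft/s
Q = A × v_mean = 18.6 × 2.686 = 49.95 ft³/s

50.0 ft³/s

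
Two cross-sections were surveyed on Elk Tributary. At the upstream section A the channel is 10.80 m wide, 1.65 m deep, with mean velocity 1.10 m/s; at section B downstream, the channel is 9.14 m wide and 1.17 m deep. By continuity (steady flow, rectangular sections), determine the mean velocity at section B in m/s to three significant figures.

Q = A₁V₁ = (10.80×1.65) × 1.10 = 19.60 m³/s
A₂ = 9.14 × 1.17 = 10.69 m²
V₂ = Q/A₂ = 19.60/10.69 = 1.833 m/s

1.83 m/s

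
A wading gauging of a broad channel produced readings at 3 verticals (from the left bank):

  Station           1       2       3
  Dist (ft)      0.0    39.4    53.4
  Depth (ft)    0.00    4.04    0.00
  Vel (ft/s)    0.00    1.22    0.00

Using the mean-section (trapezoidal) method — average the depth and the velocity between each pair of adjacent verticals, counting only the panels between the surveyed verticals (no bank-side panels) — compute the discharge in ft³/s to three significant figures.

65.8 ft³/s

Panel 1-2: Δb = 39.4 ft, d̄ = (0.00+4.04)/2 = 2.02, v̄ = (0.00+1.22)/2 = 0.61 → q = 39.4×2.02×0.61 = 48.55 ft³/s
Panel 2-3: Δb = 14 ft, d̄ = (4.04+0.00)/2 = 2.02, v̄ = (1.22+0.00)/2 = 0.61 → q = 14×2.02×0.61 = 17.25 ft³/s
Q = Σ q = 65.80 ft³/s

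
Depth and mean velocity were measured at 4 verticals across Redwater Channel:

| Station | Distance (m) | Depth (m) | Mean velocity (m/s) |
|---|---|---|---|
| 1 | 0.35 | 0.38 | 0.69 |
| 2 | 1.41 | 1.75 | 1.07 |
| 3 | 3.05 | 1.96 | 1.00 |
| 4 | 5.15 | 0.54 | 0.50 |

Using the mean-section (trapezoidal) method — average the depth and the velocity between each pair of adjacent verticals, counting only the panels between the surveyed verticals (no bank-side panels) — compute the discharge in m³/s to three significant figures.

Panel 1-2: Δb = 1.06 m, d̄ = (0.38+1.75)/2 = 1.065, v̄ = (0.69+1.07)/2 = 0.88 → q = 1.06×1.065×0.88 = 0.9934 m³/s
Panel 2-3: Δb = 1.64 m, d̄ = (1.75+1.96)/2 = 1.855, v̄ = (1.07+1.00)/2 = 1.035 → q = 1.64×1.855×1.035 = 3.149 m³/s
Panel 3-4: Δb = 2.1 m, d̄ = (1.96+0.54)/2 = 1.25, v̄ = (1.00+0.50)/2 = 0.75 → q = 2.1×1.25×0.75 = 1.969 m³/s
Q = Σ q = 6.111 m³/s

6.11 m³/s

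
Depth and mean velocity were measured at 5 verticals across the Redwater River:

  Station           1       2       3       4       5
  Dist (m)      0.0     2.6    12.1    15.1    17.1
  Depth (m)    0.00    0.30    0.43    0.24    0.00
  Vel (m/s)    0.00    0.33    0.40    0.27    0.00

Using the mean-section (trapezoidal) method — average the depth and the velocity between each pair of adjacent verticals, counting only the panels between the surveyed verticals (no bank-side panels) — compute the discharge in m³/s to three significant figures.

Panel 1-2: Δb = 2.6 m, d̄ = (0.00+0.30)/2 = 0.15, v̄ = (0.00+0.33)/2 = 0.165 → q = 2.6×0.15×0.165 = 0.06435 m³/s
Panel 2-3: Δb = 9.5 m, d̄ = (0.30+0.43)/2 = 0.365, v̄ = (0.33+0.40)/2 = 0.365 → q = 9.5×0.365×0.365 = 1.266 m³/s
Panel 3-4: Δb = 3 m, d̄ = (0.43+0.24)/2 = 0.335, v̄ = (0.40+0.27)/2 = 0.335 → q = 3×0.335×0.335 = 0.3367 m³/s
Panel 4-5: Δb = 2 m, d̄ = (0.24+0.00)/2 = 0.12, v̄ = (0.27+0.00)/2 = 0.135 → q = 2×0.12×0.135 = 0.03240 m³/s
Q = Σ q = 1.699 m³/s

1.70 m³/s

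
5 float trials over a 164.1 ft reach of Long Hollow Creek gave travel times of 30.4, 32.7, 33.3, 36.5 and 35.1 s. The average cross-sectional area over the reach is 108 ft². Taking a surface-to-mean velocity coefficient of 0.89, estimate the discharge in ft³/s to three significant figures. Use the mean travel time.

t̄ = (30.4 + 32.7 + 33.3 + 36.5 + 35.1) / 5 = 33.6 s
v_surface = L / t̄ = 164.1 / 33.6 = 4.884 ft/s
v_mean = 0.89 × 4.884 = 4.347 ft/s
Q = A × v_mean = 108 × 4.347 = 469.4 ft³/s

469 ft³/s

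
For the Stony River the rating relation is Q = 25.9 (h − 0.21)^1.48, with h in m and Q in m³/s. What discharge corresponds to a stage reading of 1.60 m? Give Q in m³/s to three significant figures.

Q = 25.9 × (1.60 − 0.21)^1.48 = 25.9 × 1.39^1.48 = 42.17 m³/s

42.2 m³/s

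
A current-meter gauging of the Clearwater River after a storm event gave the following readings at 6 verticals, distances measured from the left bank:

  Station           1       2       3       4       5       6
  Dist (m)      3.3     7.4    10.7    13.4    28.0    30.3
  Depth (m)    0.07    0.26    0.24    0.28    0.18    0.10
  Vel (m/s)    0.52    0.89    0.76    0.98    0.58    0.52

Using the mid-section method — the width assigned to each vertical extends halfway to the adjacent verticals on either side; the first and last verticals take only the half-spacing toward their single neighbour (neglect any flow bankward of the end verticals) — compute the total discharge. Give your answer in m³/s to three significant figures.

4.79 m³/s

w_1 = (7.4 − 3.3)/2 = 2.05 m; q_1 = 0.52 × 0.07 × 2.05 = 0.07462 m³/s
w_2 = (10.7 − 3.3)/2 = 3.7 m; q_2 = 0.89 × 0.26 × 3.7 = 0.8562 m³/s
w_3 = (13.4 − 7.4)/2 = 3 m; q_3 = 0.76 × 0.24 × 3 = 0.5472 m³/s
w_4 = (28.0 − 10.7)/2 = 8.65 m; q_4 = 0.98 × 0.28 × 8.65 = 2.374 m³/s
w_5 = (30.3 − 13.4)/2 = 8.45 m; q_5 = 0.58 × 0.18 × 8.45 = 0.8822 m³/s
w_6 = (30.3 − 28.0)/2 = 1.15 m; q_6 = 0.52 × 0.10 × 1.15 = 0.05980 m³/s
Q = Σ qᵢ = 4.794 m³/s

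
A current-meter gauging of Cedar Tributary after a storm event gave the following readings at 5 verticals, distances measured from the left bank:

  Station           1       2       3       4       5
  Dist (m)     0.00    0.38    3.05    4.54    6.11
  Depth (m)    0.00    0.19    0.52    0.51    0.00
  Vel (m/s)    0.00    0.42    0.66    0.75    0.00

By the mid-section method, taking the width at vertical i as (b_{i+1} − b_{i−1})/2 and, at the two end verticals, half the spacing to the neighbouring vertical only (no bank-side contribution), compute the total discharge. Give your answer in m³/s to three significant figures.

1.42 m³/s

w_2 = (3.05 − 0.00)/2 = 1.525 m; q_2 = 0.42 × 0.19 × 1.525 = 0.1217 m³/s
w_3 = (4.54 − 0.38)/2 = 2.08 m; q_3 = 0.66 × 0.52 × 2.08 = 0.7139 m³/s
w_4 = (6.11 − 3.05)/2 = 1.53 m; q_4 = 0.75 × 0.51 × 1.53 = 0.5852 m³/s
Stations 1, 5 contribute zero (depth or velocity is 0).
Q = Σ qᵢ = 1.421 m³/s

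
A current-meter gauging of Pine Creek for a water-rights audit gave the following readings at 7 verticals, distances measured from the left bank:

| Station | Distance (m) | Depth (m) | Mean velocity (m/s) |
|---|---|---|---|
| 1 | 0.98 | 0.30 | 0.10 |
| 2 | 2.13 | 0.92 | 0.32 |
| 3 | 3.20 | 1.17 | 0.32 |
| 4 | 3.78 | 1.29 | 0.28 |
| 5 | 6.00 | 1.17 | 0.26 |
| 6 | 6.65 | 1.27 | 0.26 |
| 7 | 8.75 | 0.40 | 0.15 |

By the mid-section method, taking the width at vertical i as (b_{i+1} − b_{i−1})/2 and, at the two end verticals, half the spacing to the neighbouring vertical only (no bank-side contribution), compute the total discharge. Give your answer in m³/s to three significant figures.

2.11 m³/s

w_1 = (2.13 − 0.98)/2 = 0.575 m; q_1 = 0.10 × 0.30 × 0.575 = 0.01725 m³/s
w_2 = (3.20 − 0.98)/2 = 1.11 m; q_2 = 0.32 × 0.92 × 1.11 = 0.3268 m³/s
w_3 = (3.78 − 2.13)/2 = 0.825 m; q_3 = 0.32 × 1.17 × 0.825 = 0.3089 m³/s
w_4 = (6.00 − 3.20)/2 = 1.4 m; q_4 = 0.28 × 1.29 × 1.4 = 0.5057 m³/s
w_5 = (6.65 − 3.78)/2 = 1.435 m; q_5 = 0.26 × 1.17 × 1.435 = 0.4365 m³/s
w_6 = (8.75 − 6.00)/2 = 1.375 m; q_6 = 0.26 × 1.27 × 1.375 = 0.4540 m³/s
w_7 = (8.75 − 6.65)/2 = 1.05 m; q_7 = 0.15 × 0.40 × 1.05 = 0.06300 m³/s
Q = Σ qᵢ = 2.112 m³/s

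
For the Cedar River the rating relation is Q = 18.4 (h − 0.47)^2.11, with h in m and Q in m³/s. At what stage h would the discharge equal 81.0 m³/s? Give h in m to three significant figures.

2.49 m

h − h₀ = (Q/C)^(1/b) = (81.0/18.4)^(1/2.11) = 2.019 m
h = 0.47 + 2.019 = 2.489 m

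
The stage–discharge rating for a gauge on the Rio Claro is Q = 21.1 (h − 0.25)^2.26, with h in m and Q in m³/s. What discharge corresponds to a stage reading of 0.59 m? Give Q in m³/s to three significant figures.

1.84 m³/s

Q = 21.1 × (0.59 − 0.25)^2.26 = 21.1 × 0.34^2.26 = 1.843 m³/s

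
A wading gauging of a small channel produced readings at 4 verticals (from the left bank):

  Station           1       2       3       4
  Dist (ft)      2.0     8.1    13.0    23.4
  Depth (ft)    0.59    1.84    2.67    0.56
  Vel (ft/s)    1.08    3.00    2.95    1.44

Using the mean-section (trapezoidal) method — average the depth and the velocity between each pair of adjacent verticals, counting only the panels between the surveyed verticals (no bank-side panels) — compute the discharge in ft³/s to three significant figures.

Panel 1-2: Δb = 6.1 ft, d̄ = (0.59+1.84)/2 = 1.215, v̄ = (1.08+3.00)/2 = 2.04 → q = 6.1×1.215×2.04 = 15.12 ft³/s
Panel 2-3: Δb = 4.9 ft, d̄ = (1.84+2.67)/2 = 2.255, v̄ = (3.00+2.95)/2 = 2.975 → q = 4.9×2.255×2.975 = 32.87 ft³/s
Panel 3-4: Δb = 10.4 ft, d̄ = (2.67+0.56)/2 = 1.615, v̄ = (2.95+1.44)/2 = 2.195 → q = 10.4×1.615×2.195 = 36.87 ft³/s
Q = Σ q = 84.86 ft³/s

84.9 ft³/s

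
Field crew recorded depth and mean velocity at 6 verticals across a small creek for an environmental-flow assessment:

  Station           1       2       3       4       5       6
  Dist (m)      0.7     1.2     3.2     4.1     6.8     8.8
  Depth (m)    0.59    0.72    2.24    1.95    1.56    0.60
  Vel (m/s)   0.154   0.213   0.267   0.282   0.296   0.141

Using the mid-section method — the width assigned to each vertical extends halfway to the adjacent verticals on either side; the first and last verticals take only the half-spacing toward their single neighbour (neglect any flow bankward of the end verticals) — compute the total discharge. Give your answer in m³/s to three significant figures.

w_1 = (1.2 − 0.7)/2 = 0.25 m; q_1 = 0.154 × 0.59 × 0.25 = 0.02272 m³/s
w_2 = (3.2 − 0.7)/2 = 1.25 m; q_2 = 0.213 × 0.72 × 1.25 = 0.1917 m³/s
w_3 = (4.1 − 1.2)/2 = 1.45 m; q_3 = 0.267 × 2.24 × 1.45 = 0.8672 m³/s
w_4 = (6.8 − 3.2)/2 = 1.8 m; q_4 = 0.282 × 1.95 × 1.8 = 0.9898 m³/s
w_5 = (8.8 − 4.1)/2 = 2.35 m; q_5 = 0.296 × 1.56 × 2.35 = 1.085 m³/s
w_6 = (8.8 − 6.8)/2 = 1 m; q_6 = 0.141 × 0.60 × 1 = 0.08460 m³/s
Q = Σ qᵢ = 3.241 m³/s

3.24 m³/s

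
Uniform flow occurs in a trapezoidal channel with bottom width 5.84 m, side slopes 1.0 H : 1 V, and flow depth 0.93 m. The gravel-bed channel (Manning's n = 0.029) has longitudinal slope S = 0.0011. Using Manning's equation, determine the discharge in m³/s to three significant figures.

5.91 m³/s

A = (b + z·y)·y = (5.84 + 1.0×0.93)×0.93 = 6.296 m²
P = b + 2y√(1+z²) = 5.84 + 2×0.93×√(1+1.0²) = 8.470 m
R = A/P = 6.296/8.470 = 0.7433 m
Q = (1/n)·A·R^(2/3)·S^(1/2) = (1/0.029) × 6.296 × 0.7433^(2/3) × 0.0011^(1/2) = 5.909 m³/s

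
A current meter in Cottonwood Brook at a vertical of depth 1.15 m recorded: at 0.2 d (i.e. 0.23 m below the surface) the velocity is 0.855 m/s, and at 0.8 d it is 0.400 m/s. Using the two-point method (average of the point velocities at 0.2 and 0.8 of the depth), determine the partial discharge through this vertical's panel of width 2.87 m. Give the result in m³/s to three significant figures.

v̄ = (0.855 + 0.400) / 2 = 0.6275 m/s
q = v̄ × d × w = 0.6275 × 1.15 × 2.87 = 2.071 m³/s

2.07 m³/s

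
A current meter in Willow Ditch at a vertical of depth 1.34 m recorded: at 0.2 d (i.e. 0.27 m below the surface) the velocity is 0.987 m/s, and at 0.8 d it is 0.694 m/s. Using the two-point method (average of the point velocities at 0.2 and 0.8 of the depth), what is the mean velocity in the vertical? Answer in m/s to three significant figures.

0.841 m/s

v̄ = (0.987 + 0.694) / 2 = 0.8405 m/s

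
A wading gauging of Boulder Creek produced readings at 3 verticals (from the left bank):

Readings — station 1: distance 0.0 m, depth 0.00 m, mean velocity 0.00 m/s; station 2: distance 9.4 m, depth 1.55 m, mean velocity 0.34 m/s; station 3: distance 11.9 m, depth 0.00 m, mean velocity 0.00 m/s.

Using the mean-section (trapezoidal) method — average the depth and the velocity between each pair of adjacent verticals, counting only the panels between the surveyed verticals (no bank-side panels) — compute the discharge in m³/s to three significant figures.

Panel 1-2: Δb = 9.4 m, d̄ = (0.00+1.55)/2 = 0.775, v̄ = (0.00+0.34)/2 = 0.17 → q = 9.4×0.775×0.17 = 1.238 m³/s
Panel 2-3: Δb = 2.5 m, d̄ = (1.55+0.00)/2 = 0.775, v̄ = (0.34+0.00)/2 = 0.17 → q = 2.5×0.775×0.17 = 0.3294 m³/s
Q = Σ q = 1.568 m³/s

1.57 m³/s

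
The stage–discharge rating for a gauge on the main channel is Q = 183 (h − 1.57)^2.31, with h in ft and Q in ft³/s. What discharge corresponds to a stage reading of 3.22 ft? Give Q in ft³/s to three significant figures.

Q = 183 × (3.22 − 1.57)^2.31 = 183 × 1.65^2.31 = 581.9 ft³/s

582 ft³/s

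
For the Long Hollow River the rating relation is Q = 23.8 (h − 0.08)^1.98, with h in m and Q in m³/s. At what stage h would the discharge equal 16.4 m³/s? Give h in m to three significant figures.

0.909 m

h − h₀ = (Q/C)^(1/b) = (16.4/23.8)^(1/1.98) = 0.8285 m
h = 0.08 + 0.8285 = 0.9085 m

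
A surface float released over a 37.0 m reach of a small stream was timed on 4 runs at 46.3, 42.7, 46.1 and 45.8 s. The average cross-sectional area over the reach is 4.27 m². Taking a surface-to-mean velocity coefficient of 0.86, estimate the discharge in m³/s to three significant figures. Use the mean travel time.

t̄ = (46.3 + 42.7 + 46.1 + 45.8) / 4 = 45.225 s
v_surface = L / t̄ = 37.0 / 45.225 = 0.8181 m/s
v_mean = 0.86 × 0.8181 = 0.7036 m/s
Q = A × v_mean = 4.27 × 0.7036 = 3.004 m³/s

3.00 m³/s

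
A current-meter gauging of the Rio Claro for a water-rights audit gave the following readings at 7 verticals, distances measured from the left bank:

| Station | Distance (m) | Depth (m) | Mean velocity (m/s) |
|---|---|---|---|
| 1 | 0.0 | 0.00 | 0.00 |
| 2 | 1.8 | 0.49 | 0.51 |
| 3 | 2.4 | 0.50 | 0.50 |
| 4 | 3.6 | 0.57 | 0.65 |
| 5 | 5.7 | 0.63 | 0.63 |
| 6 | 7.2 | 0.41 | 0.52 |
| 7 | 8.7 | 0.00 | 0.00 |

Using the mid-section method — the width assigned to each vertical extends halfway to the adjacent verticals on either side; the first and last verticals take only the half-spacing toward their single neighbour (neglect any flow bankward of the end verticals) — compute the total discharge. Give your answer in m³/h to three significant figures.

7810 m³/h

w_2 = (2.4 − 0.0)/2 = 1.2 m; q_2 = 0.51 × 0.49 × 1.2 = 0.2999 m³/s
w_3 = (3.6 − 1.8)/2 = 0.9 m; q_3 = 0.50 × 0.50 × 0.9 = 0.2250 m³/s
w_4 = (5.7 − 2.4)/2 = 1.65 m; q_4 = 0.65 × 0.57 × 1.65 = 0.6113 m³/s
w_5 = (7.2 − 3.6)/2 = 1.8 m; q_5 = 0.63 × 0.63 × 1.8 = 0.7144 m³/s
w_6 = (8.7 − 5.7)/2 = 1.5 m; q_6 = 0.52 × 0.41 × 1.5 = 0.3198 m³/s
Stations 1, 7 contribute zero (depth or velocity is 0).
Q = Σ qᵢ = 2.170 m³/s
= 2.170 × 3600 = 7814 m³/h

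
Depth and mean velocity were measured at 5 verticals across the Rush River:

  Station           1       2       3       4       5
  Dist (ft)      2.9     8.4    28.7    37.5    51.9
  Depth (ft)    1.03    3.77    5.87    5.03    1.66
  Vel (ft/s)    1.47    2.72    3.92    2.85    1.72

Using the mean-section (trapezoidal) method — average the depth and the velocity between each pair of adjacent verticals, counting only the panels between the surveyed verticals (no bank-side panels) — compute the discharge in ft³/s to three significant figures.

Panel 1-2: Δb = 5.5 ft, d̄ = (1.03+3.77)/2 = 2.4, v̄ = (1.47+2.72)/2 = 2.095 → q = 5.5×2.4×2.095 = 27.65 ft³/s
Panel 2-3: Δb = 20.3 ft, d̄ = (3.77+5.87)/2 = 4.82, v̄ = (2.72+3.92)/2 = 3.32 → q = 20.3×4.82×3.32 = 324.8 ft³/s
Panel 3-4: Δb = 8.8 ft, d̄ = (5.87+5.03)/2 = 5.45, v̄ = (3.92+2.85)/2 = 3.385 → q = 8.8×5.45×3.385 = 162.3 ft³/s
Panel 4-5: Δb = 14.4 ft, d̄ = (5.03+1.66)/2 = 3.345, v̄ = (2.85+1.72)/2 = 2.285 → q = 14.4×3.345×2.285 = 110.1 ft³/s
Q = Σ q = 624.9 ft³/s

625 ft³/s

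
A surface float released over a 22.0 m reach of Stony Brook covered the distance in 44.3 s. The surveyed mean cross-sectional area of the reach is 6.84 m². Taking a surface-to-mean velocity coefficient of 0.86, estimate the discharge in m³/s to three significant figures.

v_surface = L / t̄ = 22.0 / 44.3 = 0.4966 m/s
v_mean = 0.86 × 0.4966 = 0.4271 m/s
Q = A × v_mean = 6.84 × 0.4271 = 2.921 m³/s

2.92 m³/s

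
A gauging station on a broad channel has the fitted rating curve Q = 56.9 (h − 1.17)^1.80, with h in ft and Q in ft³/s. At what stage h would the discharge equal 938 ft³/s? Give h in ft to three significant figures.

5.91 ft

h − h₀ = (Q/C)^(1/b) = (938/56.9)^(1/1.80) = 4.744 ft
h = 1.17 + 4.744 = 5.914 ft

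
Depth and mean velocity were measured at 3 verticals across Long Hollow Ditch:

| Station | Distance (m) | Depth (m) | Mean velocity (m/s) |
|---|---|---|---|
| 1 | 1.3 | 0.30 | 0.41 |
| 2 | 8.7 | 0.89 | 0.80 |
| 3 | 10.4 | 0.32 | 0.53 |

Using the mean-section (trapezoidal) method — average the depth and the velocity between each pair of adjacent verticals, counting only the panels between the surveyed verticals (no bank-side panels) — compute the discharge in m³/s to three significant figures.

3.35 m³/s

Panel 1-2: Δb = 7.4 m, d̄ = (0.30+0.89)/2 = 0.595, v̄ = (0.41+0.80)/2 = 0.605 → q = 7.4×0.595×0.605 = 2.664 m³/s
Panel 2-3: Δb = 1.7 m, d̄ = (0.89+0.32)/2 = 0.605, v̄ = (0.80+0.53)/2 = 0.665 → q = 1.7×0.605×0.665 = 0.6840 m³/s
Q = Σ q = 3.348 m³/s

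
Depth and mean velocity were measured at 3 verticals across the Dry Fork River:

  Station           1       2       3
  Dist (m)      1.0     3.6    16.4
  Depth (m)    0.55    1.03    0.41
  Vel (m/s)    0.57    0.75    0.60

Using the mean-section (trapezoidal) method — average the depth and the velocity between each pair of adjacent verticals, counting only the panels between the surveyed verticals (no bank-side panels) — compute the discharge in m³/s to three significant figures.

Panel 1-2: Δb = 2.6 m, d̄ = (0.55+1.03)/2 = 0.79, v̄ = (0.57+0.75)/2 = 0.66 → q = 2.6×0.79×0.66 = 1.356 m³/s
Panel 2-3: Δb = 12.8 m, d̄ = (1.03+0.41)/2 = 0.72, v̄ = (0.75+0.60)/2 = 0.675 → q = 12.8×0.72×0.675 = 6.221 m³/s
Q = Σ q = 7.576 m³/s

7.58 m³/s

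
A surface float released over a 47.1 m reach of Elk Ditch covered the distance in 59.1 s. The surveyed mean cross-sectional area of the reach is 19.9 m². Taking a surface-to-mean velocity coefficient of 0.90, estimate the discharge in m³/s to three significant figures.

v_surface = L / t̄ = 47.1 / 59.1 = 0.7970 m/s
v_mean = 0.90 × 0.7970 = 0.7173 m/s
Q = A × v_mean = 19.9 × 0.7173 = 14.27 m³/s

14.3 m³/s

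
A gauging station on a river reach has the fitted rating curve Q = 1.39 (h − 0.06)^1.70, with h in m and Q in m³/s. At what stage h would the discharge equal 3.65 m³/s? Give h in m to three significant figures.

h − h₀ = (Q/C)^(1/b) = (3.65/1.39)^(1/1.70) = 1.765 m
h = 0.06 + 1.765 = 1.825 m

1.82 m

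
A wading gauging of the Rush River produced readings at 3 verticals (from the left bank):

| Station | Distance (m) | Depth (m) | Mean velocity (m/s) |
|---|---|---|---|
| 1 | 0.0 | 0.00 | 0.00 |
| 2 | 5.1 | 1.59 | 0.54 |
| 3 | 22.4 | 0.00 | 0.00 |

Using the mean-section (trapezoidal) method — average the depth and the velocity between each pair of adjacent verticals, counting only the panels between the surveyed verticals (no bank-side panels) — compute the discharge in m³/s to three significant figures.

4.81 m³/s

Panel 1-2: Δb = 5.1 m, d̄ = (0.00+1.59)/2 = 0.795, v̄ = (0.00+0.54)/2 = 0.27 → q = 5.1×0.795×0.27 = 1.095 m³/s
Panel 2-3: Δb = 17.3 m, d̄ = (1.59+0.00)/2 = 0.795, v̄ = (0.54+0.00)/2 = 0.27 → q = 17.3×0.795×0.27 = 3.713 m³/s
Q = Σ q = 4.808 m³/s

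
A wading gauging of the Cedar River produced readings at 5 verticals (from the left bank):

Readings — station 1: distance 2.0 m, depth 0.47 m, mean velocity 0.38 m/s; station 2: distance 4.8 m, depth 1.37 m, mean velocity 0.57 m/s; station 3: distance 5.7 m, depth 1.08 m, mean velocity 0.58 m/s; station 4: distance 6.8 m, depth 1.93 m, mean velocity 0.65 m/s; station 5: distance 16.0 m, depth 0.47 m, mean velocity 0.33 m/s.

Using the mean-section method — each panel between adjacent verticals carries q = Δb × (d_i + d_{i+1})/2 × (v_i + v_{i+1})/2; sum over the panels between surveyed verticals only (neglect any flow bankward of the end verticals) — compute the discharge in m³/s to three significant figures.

8.29 m³/s

Panel 1-2: Δb = 2.8 m, d̄ = (0.47+1.37)/2 = 0.92, v̄ = (0.38+0.57)/2 = 0.475 → q = 2.8×0.92×0.475 = 1.224 m³/s
Panel 2-3: Δb = 0.9 m, d̄ = (1.37+1.08)/2 = 1.225, v̄ = (0.57+0.58)/2 = 0.575 → q = 0.9×1.225×0.575 = 0.6339 m³/s
Panel 3-4: Δb = 1.1 m, d̄ = (1.08+1.93)/2 = 1.505, v̄ = (0.58+0.65)/2 = 0.615 → q = 1.1×1.505×0.615 = 1.018 m³/s
Panel 4-5: Δb = 9.2 m, d̄ = (1.93+0.47)/2 = 1.2, v̄ = (0.65+0.33)/2 = 0.49 → q = 9.2×1.2×0.49 = 5.410 m³/s
Q = Σ q = 8.285 m³/s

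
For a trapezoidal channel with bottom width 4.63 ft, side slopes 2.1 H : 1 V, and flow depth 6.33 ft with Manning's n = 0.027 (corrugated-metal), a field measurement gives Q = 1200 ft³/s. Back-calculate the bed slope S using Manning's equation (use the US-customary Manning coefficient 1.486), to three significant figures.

A = (b + z·y)·y = (4.63 + 2.1×6.33)×6.33 = 113.5 ft²
P = b + 2y√(1+z²) = 4.63 + 2×6.33×√(1+2.1²) = 34.08 ft
R = A/P = 113.5/34.08 = 3.329 ft
S = (Q·n / (1.486·A·R^(2/3)))² = (1200×0.027 / (1.486×113.5×2.230))² = 0.007429

0.00743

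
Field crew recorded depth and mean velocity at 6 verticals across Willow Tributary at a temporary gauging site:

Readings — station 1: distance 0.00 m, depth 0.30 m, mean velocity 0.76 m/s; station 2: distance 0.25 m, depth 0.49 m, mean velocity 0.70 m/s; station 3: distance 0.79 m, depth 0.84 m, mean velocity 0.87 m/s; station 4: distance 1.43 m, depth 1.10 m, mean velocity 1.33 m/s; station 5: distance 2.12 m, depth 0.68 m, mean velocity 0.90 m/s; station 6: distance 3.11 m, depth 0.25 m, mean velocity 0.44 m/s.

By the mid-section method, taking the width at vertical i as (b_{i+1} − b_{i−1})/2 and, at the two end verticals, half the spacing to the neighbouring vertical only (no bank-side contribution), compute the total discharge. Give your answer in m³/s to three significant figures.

w_1 = (0.25 − 0.00)/2 = 0.125 m; q_1 = 0.76 × 0.30 × 0.125 = 0.02850 m³/s
w_2 = (0.79 − 0.00)/2 = 0.395 m; q_2 = 0.70 × 0.49 × 0.395 = 0.1355 m³/s
w_3 = (1.43 − 0.25)/2 = 0.59 m; q_3 = 0.87 × 0.84 × 0.59 = 0.4312 m³/s
w_4 = (2.12 − 0.79)/2 = 0.665 m; q_4 = 1.33 × 1.10 × 0.665 = 0.9729 m³/s
w_5 = (3.11 − 1.43)/2 = 0.84 m; q_5 = 0.90 × 0.68 × 0.84 = 0.5141 m³/s
w_6 = (3.11 − 2.12)/2 = 0.495 m; q_6 = 0.44 × 0.25 × 0.495 = 0.05445 m³/s
Q = Σ qᵢ = 2.137 m³/s

2.14 m³/s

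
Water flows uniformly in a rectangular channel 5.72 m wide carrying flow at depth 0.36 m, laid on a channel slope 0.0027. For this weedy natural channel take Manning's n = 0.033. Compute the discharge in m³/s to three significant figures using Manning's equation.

1.52 m³/s

A = b·y = 5.72 × 0.36 = 2.059 m²
P = b + 2y = 5.72 + 2×0.36 = 6.440 m
R = A/P = 2.059/6.440 = 0.3198 m
Q = (1/n)·A·R^(2/3)·S^(1/2) = (1/0.033) × 2.059 × 0.3198^(2/3) × 0.0027^(1/2) = 1.516 m³/s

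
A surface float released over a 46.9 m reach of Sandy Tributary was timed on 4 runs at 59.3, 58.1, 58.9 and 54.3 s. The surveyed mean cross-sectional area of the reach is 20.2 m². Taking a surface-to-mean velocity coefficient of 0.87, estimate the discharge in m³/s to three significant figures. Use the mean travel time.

14.3 m³/s

t̄ = (59.3 + 58.1 + 58.9 + 54.3) / 4 = 57.65 s
v_surface = L / t̄ = 46.9 / 57.65 = 0.8135 m/s
v_mean = 0.87 × 0.8135 = 0.7078 m/s
Q = A × v_mean = 20.2 × 0.7078 = 14.30 m³/s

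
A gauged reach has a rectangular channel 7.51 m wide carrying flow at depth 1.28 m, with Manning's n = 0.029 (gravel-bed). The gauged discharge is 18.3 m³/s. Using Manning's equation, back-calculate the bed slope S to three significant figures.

0.00324

A = b·y = 7.51 × 1.28 = 9.613 m²
P = b + 2y = 7.51 + 2×1.28 = 10.07 m
R = A/P = 9.613/10.07 = 0.9546 m
S = (Q·n / (1·A·R^(2/3)))² = (18.3×0.029 / (1×9.613×0.9695))² = 0.003243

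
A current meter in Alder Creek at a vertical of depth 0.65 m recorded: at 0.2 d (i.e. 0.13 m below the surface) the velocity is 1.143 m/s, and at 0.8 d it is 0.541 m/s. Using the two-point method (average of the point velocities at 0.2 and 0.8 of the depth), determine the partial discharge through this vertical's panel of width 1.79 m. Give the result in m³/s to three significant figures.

0.980 m³/s

v̄ = (1.143 + 0.541) / 2 = 0.8420 m/s
q = v̄ × d × w = 0.8420 × 0.65 × 1.79 = 0.9797 m³/s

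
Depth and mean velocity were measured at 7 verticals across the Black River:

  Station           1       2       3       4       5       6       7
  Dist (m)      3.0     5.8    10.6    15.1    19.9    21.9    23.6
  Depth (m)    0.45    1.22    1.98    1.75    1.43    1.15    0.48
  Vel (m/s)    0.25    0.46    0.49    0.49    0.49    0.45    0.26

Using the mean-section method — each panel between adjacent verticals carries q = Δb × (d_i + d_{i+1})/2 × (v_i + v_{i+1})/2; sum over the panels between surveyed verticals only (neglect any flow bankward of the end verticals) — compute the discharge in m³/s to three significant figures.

14.0 m³/s

Panel 1-2: Δb = 2.8 m, d̄ = (0.45+1.22)/2 = 0.835, v̄ = (0.25+0.46)/2 = 0.355 → q = 2.8×0.835×0.355 = 0.8300 m³/s
Panel 2-3: Δb = 4.8 m, d̄ = (1.22+1.98)/2 = 1.6, v̄ = (0.46+0.49)/2 = 0.475 → q = 4.8×1.6×0.475 = 3.648 m³/s
Panel 3-4: Δb = 4.5 m, d̄ = (1.98+1.75)/2 = 1.865, v̄ = (0.49+0.49)/2 = 0.49 → q = 4.5×1.865×0.49 = 4.112 m³/s
Panel 4-5: Δb = 4.8 m, d̄ = (1.75+1.43)/2 = 1.59, v̄ = (0.49+0.49)/2 = 0.49 → q = 4.8×1.59×0.49 = 3.740 m³/s
Panel 5-6: Δb = 2 m, d̄ = (1.43+1.15)/2 = 1.29, v̄ = (0.49+0.45)/2 = 0.47 → q = 2×1.29×0.47 = 1.213 m³/s
Panel 6-7: Δb = 1.7 m, d̄ = (1.15+0.48)/2 = 0.815, v̄ = (0.45+0.26)/2 = 0.355 → q = 1.7×0.815×0.355 = 0.4919 m³/s
Q = Σ q = 14.03 m³/s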